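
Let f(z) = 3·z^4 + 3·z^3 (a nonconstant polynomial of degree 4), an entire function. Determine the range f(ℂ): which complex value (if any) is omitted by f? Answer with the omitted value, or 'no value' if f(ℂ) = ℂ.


Little Picard bounds the complement of f(ℂ) to at most one point.
For every w ∈ ℂ, the equation p(z) − w = 0 is a nonconstant polynomial in z and hence has at least one root by the fundamental theorem of algebra. So p is surjective onto ℂ, omitting no value.

Omitted value: no value.


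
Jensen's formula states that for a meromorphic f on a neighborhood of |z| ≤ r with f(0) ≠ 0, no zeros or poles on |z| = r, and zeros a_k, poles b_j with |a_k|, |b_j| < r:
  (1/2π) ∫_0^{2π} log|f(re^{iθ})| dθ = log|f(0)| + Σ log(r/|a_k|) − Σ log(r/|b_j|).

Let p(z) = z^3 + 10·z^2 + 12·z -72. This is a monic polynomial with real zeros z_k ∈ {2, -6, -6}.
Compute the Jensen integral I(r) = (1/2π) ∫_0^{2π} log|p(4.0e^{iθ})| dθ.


Zeros: -6, -6, 2; r = 4.0.
Inside |z| < r: 2. Outside (|z| ≥ r): -6, -6.
p(0) = -72, so log|p(0)| = log(72) = 4.2767.
Apply Jensen: I(r) = log|p(0)| + Σ_k log(r/|z_k|), summed over zeros inside |z| < r.
  log(r/|z_k|) for z_k = 2: log(4.0/2) = 0.6931
  Outside zeros (-6, -6) contribute nothing to the Jensen sum.
Sum over inside zeros: 0.6931.
I(r) = log|p(0)| + (inside sum) = 4.2767 + 0.6931 = 4.9698.
Note: since some zeros are outside |z| ≤ r, the simplified n·log(r) form does NOT apply — only the inside zeros contribute.

I(r) ≈ 4.9698.


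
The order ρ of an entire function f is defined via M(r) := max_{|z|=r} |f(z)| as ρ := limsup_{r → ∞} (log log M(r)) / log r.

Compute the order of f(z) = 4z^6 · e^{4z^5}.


M(r) = max_{|z|=r} |4|·|z|^6·|e^{4z^5}| = 4·r^6 · e^{4r^5} (the factors attain their maxima compatibly on |z|=r). Then log M(r) = log 4 + 6·log r + 4r^5, dominated by the last term, so log log M(r) ~ 5·log r. The polynomial factor 4z^6 contributes only a log r term and does not affect the order. ρ = 5.
Therefore ρ = 5.

Order ρ = 5.


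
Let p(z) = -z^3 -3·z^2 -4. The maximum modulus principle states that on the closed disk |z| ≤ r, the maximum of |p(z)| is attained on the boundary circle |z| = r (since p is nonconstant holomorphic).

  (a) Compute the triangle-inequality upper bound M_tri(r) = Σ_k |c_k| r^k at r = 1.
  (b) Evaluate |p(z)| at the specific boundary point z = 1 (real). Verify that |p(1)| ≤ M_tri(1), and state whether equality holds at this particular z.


Coefficients: c_0 = -4, c_1 = 0, c_2 = -3, c_3 = -1. Radius r = 1.
Part (a). Triangle bound: M_tri(r) = Σ_k |c_k| r^k
  = |-4|·1^0 + |0|·1^1 + |-3|·1^2 + |-1|·1^3
  = 4 + 0 + 3 + 1 = 8.
This bounds M(r) := max_{|z|=r} |p(z)| from above; equality holds iff all terms c_k z^k can be made to align in phase at a single z on |z|=r.
Part (b). At z = 1 (real, on the circle |z| = r):
  p(1) = (-4)·1^0 + (0)·1^1 + (-3)·1^2 + (-1)·1^3 = -8.
  |p(1)| = 8.
Since all nonzero coefficients share the same sign, |p(1)| = 8 = M_tri(1); the triangle bound is attained at z = 1, so in fact M(r) = 8.

M_tri(1) = 8; |p(1)| = 8; equality at z=1: yes.


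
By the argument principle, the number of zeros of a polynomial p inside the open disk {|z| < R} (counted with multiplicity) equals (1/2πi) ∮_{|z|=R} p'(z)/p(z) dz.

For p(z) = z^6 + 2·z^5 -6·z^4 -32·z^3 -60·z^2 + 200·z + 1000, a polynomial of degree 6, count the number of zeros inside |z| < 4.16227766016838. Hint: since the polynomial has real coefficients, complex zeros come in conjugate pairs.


The zeros of p are: (-1 + 3i), (-1 - 3i), (-3 + 1i), (-3 - 1i), (3 + 1i), (3 - 1i).
Their magnitudes are: 3.162, 3.162, 3.162, 3.162, 3.162, 3.162.
Zeros with |z| < R = 4.16227766016838: (-1 + 3i), (-1 - 3i), (-3 + 1i), (-3 - 1i), (3 + 1i), (3 - 1i).
Count = 6.
By the argument principle, (1/2πi) ∮_{|z|=R} p'(z)/p(z) dz equals exactly this count.

Number of zeros inside |z| < 4.16227766016838: 6.


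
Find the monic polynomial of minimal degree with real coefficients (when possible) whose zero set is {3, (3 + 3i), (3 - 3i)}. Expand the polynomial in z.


The polynomial is p(z) = ∏_{α ∈ S} (z − α), where S = {3, (3 + 3i), (3 - 3i)}.
Expanding the product yields: p(z) = z^3 -9·z^2 + 36·z -54.
Note conjugate pairs combine to real quadratics: (z − (3+3i))(z − (3−3i)) = z² − 6z + 18.
The resulting polynomial has degree 3 and real coefficients as required.

p(z) = z^3 -9·z^2 + 36·z -54.


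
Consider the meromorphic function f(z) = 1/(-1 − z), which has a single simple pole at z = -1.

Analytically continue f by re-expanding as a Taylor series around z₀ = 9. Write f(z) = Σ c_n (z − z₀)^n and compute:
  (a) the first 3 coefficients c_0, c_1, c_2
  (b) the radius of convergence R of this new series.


Let w = z − z₀, so z = z₀ + w.
Then -1 − z = -1 − (z₀ + w) = (-1 − z₀) − w = -10 − w.
f(z) = 1/(-10 − w) = (1/(-10)) · 1/(1 − w/(-10)) = Σ_{n≥0} w^n / (-10)^(n+1).
So c_n = 1/(-10)^(n+1):
  c_0 = 1/(-10)^1 = -1/10.
  c_1 = 1/(-10)^2 = 1/100.
  c_2 = 1/(-10)^3 = -1/1000.
The series is valid for |w/d| < 1, i.e. |z − z₀| < |d|.
Radius of convergence: R = |-1 − z₀| = |-10| = 10 (distance from z₀ to the singularity z = -1).

c_0 = -1/10, c_1 = 1/100, c_2 = -1/1000; R = 10.


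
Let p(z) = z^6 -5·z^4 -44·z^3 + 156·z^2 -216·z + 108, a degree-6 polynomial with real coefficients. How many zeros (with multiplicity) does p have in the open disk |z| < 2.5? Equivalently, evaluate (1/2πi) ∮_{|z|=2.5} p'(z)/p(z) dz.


The zeros of p are: 1, (1 + 1i), (1 - 1i), (-3 + 3i), (-3 - 3i), 3.
Their magnitudes are: 1, 1.414, 1.414, 4.243, 4.243, 3.
Zeros with |z| < R = 2.5: 1, (1 + 1i), (1 - 1i).
Count = 3.
By the argument principle, (1/2πi) ∮_{|z|=R} p'(z)/p(z) dz equals exactly this count.

Number of zeros inside |z| < 2.5: 3.


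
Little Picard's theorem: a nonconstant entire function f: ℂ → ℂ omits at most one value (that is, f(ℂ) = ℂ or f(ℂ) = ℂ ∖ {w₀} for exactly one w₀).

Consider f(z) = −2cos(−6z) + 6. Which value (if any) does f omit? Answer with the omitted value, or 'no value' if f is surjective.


Little Picard bounds the complement of f(ℂ) to at most one point.
cos is entire and surjective onto ℂ: for every w ∈ ℂ, cos(ζ) = w has a solution ζ ∈ ℂ (e.g., via the complex inverse arccos). With ζ = −6z this gives z = ζ/(-6). Then -2·cos(−6z) takes every value in -2·ℂ = ℂ, and adding 6 is a bijection of ℂ. So f is surjective and omits no value. (Note: only on the real line is cos bounded by [−1, 1].)

Omitted value: no value.


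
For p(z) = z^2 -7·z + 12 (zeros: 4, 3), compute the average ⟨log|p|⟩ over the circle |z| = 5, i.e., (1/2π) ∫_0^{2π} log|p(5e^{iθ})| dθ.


Zeros: 3, 4; r = 5.
Inside |z| < r: 3, 4. Outside (|z| ≥ r): ∅.
p(0) = 12, so log|p(0)| = log(12) = 2.4849.
Apply Jensen: I(r) = log|p(0)| + Σ_k log(r/|z_k|), summed over zeros inside |z| < r.
  log(r/|z_k|) for z_k = 4: log(5/4) = 0.2231
  log(r/|z_k|) for z_k = 3: log(5/3) = 0.5108
Sum over inside zeros: 0.7340.
I(r) = log|p(0)| + (inside sum) = 2.4849 + 0.7340 = 3.2189.
Closed form (all zeros inside, monic): I(r) = n·log(r) = 2·log(5) = 3.2189. ✓

I(r) ≈ 3.2189.


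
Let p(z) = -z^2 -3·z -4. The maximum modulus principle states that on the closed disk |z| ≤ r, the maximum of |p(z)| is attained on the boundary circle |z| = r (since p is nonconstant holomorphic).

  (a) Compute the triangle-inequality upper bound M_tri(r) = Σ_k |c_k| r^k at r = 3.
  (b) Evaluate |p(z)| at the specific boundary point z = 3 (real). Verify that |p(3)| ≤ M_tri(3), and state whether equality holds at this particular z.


Coefficients: c_0 = -4, c_1 = -3, c_2 = -1. Radius r = 3.
Part (a). Triangle bound: M_tri(r) = Σ_k |c_k| r^k
  = |-4|·3^0 + |-3|·3^1 + |-1|·3^2
  = 4 + 9 + 9 = 22.
This bounds M(r) := max_{|z|=r} |p(z)| from above; equality holds iff all terms c_k z^k can be made to align in phase at a single z on |z|=r.
Part (b). At z = 3 (real, on the circle |z| = r):
  p(3) = (-4)·3^0 + (-3)·3^1 + (-1)·3^2 = -22.
  |p(3)| = 22.
Since all nonzero coefficients share the same sign, |p(3)| = 22 = M_tri(3); the triangle bound is attained at z = 3, so in fact M(r) = 22.

M_tri(3) = 22; |p(3)| = 22; equality at z=3: yes.


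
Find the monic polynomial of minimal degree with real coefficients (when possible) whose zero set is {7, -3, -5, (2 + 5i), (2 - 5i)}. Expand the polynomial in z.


The polynomial is p(z) = ∏_{α ∈ S} (z − α), where S = {7, -3, -5, (2 + 5i), (2 - 5i)}.
Expanding the product yields: p(z) = z^5 -3·z^4 -16·z^3 + 88·z^2 -769·z -3045.
Note conjugate pairs combine to real quadratics: (z − (2+5i))(z − (2−5i)) = z² − 4z + 29.
The resulting polynomial has degree 5 and real coefficients as required.

p(z) = z^5 -3·z^4 -16·z^3 + 88·z^2 -769·z -3045.


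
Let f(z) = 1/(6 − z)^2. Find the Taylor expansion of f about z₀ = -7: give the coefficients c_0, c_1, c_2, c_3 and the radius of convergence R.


Let w = z − z₀, so z = z₀ + w.
Then 6 − z = 6 − (z₀ + w) = (6 − z₀) − w = 13 − w.
f(z) = 1/(13 − w)^2 = (1/(13)^2) · (1 − w/(13))^{−2}.
By the binomial series (1−u)^{−2} = Σ_{n≥0} C(n+1, 1) u^n for |u|<1, with u = w/(13):
  c_n = C(n+1, 1) / (13)^(n+2).
  c_0 = 1/(13)^2 = 1/169.
  c_1 = 2/(13)^3 = 2/2197.
  c_2 = 3/(13)^4 = 3/28561.
  c_3 = 4/(13)^5 = 4/371293.
The series is valid for |w/d| < 1, i.e. |z − z₀| < |d|.
Radius of convergence: R = |6 − z₀| = |13| = 13 (distance from z₀ to the singularity z = 6).

c_0 = 1/169, c_1 = 2/2197, c_2 = 3/28561, c_3 = 4/371293; R = 13.


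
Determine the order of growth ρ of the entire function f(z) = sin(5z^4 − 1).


Write sin(w) = (e^{iw} ± e^{−iw})/(2 or 2i), so |sin(w)| ≤ e^{|w|}. With w = 5z^4 − 1, |w| ≤ 5r^4 + 1 on |z|=r, giving M(r) ≤ e^{5r^4 + 1} and ρ ≤ 4. For the lower bound, choose z on |z|=r with 5z^4 purely imaginary of modulus 5r^4; then |sin(5z^4 − 1)| grows like e^{5r^4}/2, so ρ ≥ 4. Hence ρ = 4.
Therefore ρ = 4.

Order ρ = 4.


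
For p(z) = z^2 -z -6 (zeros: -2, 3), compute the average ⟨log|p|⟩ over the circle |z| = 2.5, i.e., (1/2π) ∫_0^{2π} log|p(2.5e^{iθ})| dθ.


Zeros: -2, 3; r = 2.5.
Inside |z| < r: -2. Outside (|z| ≥ r): 3.
p(0) = -6, so log|p(0)| = log(6) = 1.7918.
Apply Jensen: I(r) = log|p(0)| + Σ_k log(r/|z_k|), summed over zeros inside |z| < r.
  log(r/|z_k|) for z_k = -2: log(2.5/2) = 0.2231
  Outside zeros (3) contribute nothing to the Jensen sum.
Sum over inside zeros: 0.2231.
I(r) = log|p(0)| + (inside sum) = 1.7918 + 0.2231 = 2.0149.
Note: since some zeros are outside |z| ≤ r, the simplified n·log(r) form does NOT apply — only the inside zeros contribute.

I(r) ≈ 2.0149.


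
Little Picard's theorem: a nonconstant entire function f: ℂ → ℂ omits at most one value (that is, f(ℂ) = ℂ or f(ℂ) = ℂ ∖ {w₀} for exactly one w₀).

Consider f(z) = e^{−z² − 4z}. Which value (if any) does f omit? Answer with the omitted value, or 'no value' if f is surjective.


Little Picard bounds the complement of f(ℂ) to at most one point.
The exponent g(z) = −z² − 4z is a nonconstant polynomial, hence surjective onto ℂ. So e^{g(z)} takes every value in {e^w : w ∈ ℂ} = ℂ ∖ {0}. Adding 0 shifts the range to ℂ ∖ {0}. f omits exactly 0.

Omitted value: 0.


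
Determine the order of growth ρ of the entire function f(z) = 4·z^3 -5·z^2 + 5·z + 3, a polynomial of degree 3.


|f(z)| ≤ Σ|c_k|·r^k = O(r^3) as r → ∞. Polynomial growth is O(e^{r^ε}) for every ε > 0 (since r^3/e^{r^ε} → 0), so ρ ≤ ε for all ε > 0, i.e. ρ = 0. Every nonconstant polynomial has order 0.
Therefore ρ = 0.

Order ρ = 0.


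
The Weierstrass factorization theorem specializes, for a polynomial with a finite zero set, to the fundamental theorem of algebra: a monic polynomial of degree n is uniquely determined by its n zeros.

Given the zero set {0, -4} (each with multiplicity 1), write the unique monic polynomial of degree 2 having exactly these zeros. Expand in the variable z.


The polynomial is p(z) = ∏_{α ∈ S} (z − α), where S = {0, -4}.
Expanding the product yields: p(z) = z^2 + 4·z.
The resulting polynomial has degree 2 and real coefficients as required.

p(z) = z^2 + 4·z.


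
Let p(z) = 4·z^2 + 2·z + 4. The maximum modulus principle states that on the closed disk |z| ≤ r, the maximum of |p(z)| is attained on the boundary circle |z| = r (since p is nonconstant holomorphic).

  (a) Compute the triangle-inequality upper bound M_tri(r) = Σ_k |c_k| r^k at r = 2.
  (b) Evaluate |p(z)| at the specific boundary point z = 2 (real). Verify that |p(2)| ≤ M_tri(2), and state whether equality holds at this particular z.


Coefficients: c_0 = 4, c_1 = 2, c_2 = 4. Radius r = 2.
Part (a). Triangle bound: M_tri(r) = Σ_k |c_k| r^k
  = |4|·2^0 + |2|·2^1 + |4|·2^2
  = 4 + 4 + 16 = 24.
This bounds M(r) := max_{|z|=r} |p(z)| from above; equality holds iff all terms c_k z^k can be made to align in phase at a single z on |z|=r.
Part (b). At z = 2 (real, on the circle |z| = r):
  p(2) = (4)·2^0 + (2)·2^1 + (4)·2^2 = 24.
  |p(2)| = 24.
Since all nonzero coefficients share the same sign, |p(2)| = 24 = M_tri(2); the triangle bound is attained at z = 2, so in fact M(r) = 24.

M_tri(2) = 24; |p(2)| = 24; equality at z=2: yes.


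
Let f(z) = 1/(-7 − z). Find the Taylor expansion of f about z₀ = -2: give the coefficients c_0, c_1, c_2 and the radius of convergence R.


Let w = z − z₀, so z = z₀ + w.
Then -7 − z = -7 − (z₀ + w) = (-7 − z₀) − w = -5 − w.
f(z) = 1/(-5 − w) = (1/(-5)) · 1/(1 − w/(-5)) = Σ_{n≥0} w^n / (-5)^(n+1).
So c_n = 1/(-5)^(n+1):
  c_0 = 1/(-5)^1 = -1/5.
  c_1 = 1/(-5)^2 = 1/25.
  c_2 = 1/(-5)^3 = -1/125.
The series is valid for |w/d| < 1, i.e. |z − z₀| < |d|.
Radius of convergence: R = |-7 − z₀| = |-5| = 5 (distance from z₀ to the singularity z = -7).

c_0 = -1/5, c_1 = 1/25, c_2 = -1/125; R = 5.


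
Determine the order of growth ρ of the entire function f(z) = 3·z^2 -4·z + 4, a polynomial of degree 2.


|f(z)| ≤ Σ|c_k|·r^k = O(r^2) as r → ∞. Polynomial growth is O(e^{r^ε}) for every ε > 0 (since r^2/e^{r^ε} → 0), so ρ ≤ ε for all ε > 0, i.e. ρ = 0. Every nonconstant polynomial has order 0.
Therefore ρ = 0.

Order ρ = 0.


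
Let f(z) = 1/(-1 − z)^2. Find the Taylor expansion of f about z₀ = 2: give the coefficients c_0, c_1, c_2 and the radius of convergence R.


Let w = z − z₀, so z = z₀ + w.
Then -1 − z = -1 − (z₀ + w) = (-1 − z₀) − w = -3 − w.
f(z) = 1/(-3 − w)^2 = (1/(-3)^2) · (1 − w/(-3))^{−2}.
By the binomial series (1−u)^{−2} = Σ_{n≥0} C(n+1, 1) u^n for |u|<1, with u = w/(-3):
  c_n = C(n+1, 1) / (-3)^(n+2).
  c_0 = 1/(-3)^2 = 1/9.
  c_1 = 2/(-3)^3 = -2/27.
  c_2 = 3/(-3)^4 = 1/27.
The series is valid for |w/d| < 1, i.e. |z − z₀| < |d|.
Radius of convergence: R = |-1 − z₀| = |-3| = 3 (distance from z₀ to the singularity z = -1).

c_0 = 1/9, c_1 = -2/27, c_2 = 1/27; R = 3.


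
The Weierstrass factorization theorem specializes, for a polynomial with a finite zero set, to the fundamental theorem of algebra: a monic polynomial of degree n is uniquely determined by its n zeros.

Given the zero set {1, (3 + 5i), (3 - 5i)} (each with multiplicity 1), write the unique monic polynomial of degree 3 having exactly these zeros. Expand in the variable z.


The polynomial is p(z) = ∏_{α ∈ S} (z − α), where S = {1, (3 + 5i), (3 - 5i)}.
Expanding the product yields: p(z) = z^3 -7·z^2 + 40·z -34.
Note conjugate pairs combine to real quadratics: (z − (3+5i))(z − (3−5i)) = z² − 6z + 34.
The resulting polynomial has degree 3 and real coefficients as required.

p(z) = z^3 -7·z^2 + 40·z -34.


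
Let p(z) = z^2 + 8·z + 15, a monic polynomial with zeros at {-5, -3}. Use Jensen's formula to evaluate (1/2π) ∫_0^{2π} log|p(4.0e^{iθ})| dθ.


Zeros: -5, -3; r = 4.0.
Inside |z| < r: -3. Outside (|z| ≥ r): -5.
p(0) = 15, so log|p(0)| = log(15) = 2.7081.
Apply Jensen: I(r) = log|p(0)| + Σ_k log(r/|z_k|), summed over zeros inside |z| < r.
  log(r/|z_k|) for z_k = -3: log(4.0/3) = 0.2877
  Outside zeros (-5) contribute nothing to the Jensen sum.
Sum over inside zeros: 0.2877.
I(r) = log|p(0)| + (inside sum) = 2.7081 + 0.2877 = 2.9957.
Note: since some zeros are outside |z| ≤ r, the simplified n·log(r) form does NOT apply — only the inside zeros contribute.

I(r) ≈ 2.9957.


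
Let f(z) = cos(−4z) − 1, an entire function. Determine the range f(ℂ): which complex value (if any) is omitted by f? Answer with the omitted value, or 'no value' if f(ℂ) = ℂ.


Little Picard bounds the complement of f(ℂ) to at most one point.
cos is entire and surjective onto ℂ: for every w ∈ ℂ, cos(ζ) = w has a solution ζ ∈ ℂ (e.g., via the complex inverse arccos). With ζ = −4z this gives z = ζ/(-4). Then 1·cos(−4z) takes every value in 1·ℂ = ℂ, and adding -1 is a bijection of ℂ. So f is surjective and omits no value. (Note: only on the real line is cos bounded by [−1, 1].)

Omitted value: no value.


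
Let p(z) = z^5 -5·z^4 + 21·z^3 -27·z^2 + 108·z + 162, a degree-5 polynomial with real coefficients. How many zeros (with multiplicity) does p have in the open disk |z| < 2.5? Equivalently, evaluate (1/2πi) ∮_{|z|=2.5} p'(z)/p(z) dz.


The zeros of p are: (3 + 3i), (3 - 3i), -1, (0 + 3i), (0 - 3i).
Their magnitudes are: 4.243, 4.243, 1, 3, 3.
Zeros with |z| < R = 2.5: -1.
Count = 1.
By the argument principle, (1/2πi) ∮_{|z|=R} p'(z)/p(z) dz equals exactly this count.

Number of zeros inside |z| < 2.5: 1.


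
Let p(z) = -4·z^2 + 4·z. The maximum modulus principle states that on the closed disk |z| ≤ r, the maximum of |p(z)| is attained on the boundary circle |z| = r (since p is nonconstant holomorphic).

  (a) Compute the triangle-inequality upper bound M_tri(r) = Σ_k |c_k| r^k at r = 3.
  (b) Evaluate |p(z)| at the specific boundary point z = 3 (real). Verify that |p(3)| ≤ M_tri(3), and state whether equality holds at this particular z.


Coefficients: c_0 = 0, c_1 = 4, c_2 = -4. Radius r = 3.
Part (a). Triangle bound: M_tri(r) = Σ_k |c_k| r^k
  = |0|·3^0 + |4|·3^1 + |-4|·3^2
  = 0 + 12 + 36 = 48.
This bounds M(r) := max_{|z|=r} |p(z)| from above; equality holds iff all terms c_k z^k can be made to align in phase at a single z on |z|=r.
Part (b). At z = 3 (real, on the circle |z| = r):
  p(3) = (0)·3^0 + (4)·3^1 + (-4)·3^2 = -24.
  |p(3)| = 24.
Check: |p(3)| = 24 ≤ 48 = M_tri(3). ✓ Equality does not hold at z = 3 (the coefficients have mixed signs, so the terms do not all align in phase there).

M_tri(3) = 48; |p(3)| = 24; equality at z=3: no.


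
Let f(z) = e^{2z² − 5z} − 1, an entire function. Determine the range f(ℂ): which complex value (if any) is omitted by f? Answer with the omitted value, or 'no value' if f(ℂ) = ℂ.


Little Picard bounds the complement of f(ℂ) to at most one point.
The exponent g(z) = 2z² − 5z is a nonconstant polynomial, hence surjective onto ℂ. So e^{g(z)} takes every value in {e^w : w ∈ ℂ} = ℂ ∖ {0}. Adding -1 shifts the range to ℂ ∖ {-1}. f omits exactly -1.

Omitted value: -1.


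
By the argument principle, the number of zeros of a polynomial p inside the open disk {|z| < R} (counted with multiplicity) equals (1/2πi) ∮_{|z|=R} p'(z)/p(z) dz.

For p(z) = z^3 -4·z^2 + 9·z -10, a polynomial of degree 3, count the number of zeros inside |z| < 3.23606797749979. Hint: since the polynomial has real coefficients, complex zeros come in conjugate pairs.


The zeros of p are: 2, (1 + 2i), (1 - 2i).
Their magnitudes are: 2, 2.236, 2.236.
Zeros with |z| < R = 3.23606797749979: 2, (1 + 2i), (1 - 2i).
Count = 3.
By the argument principle, (1/2πi) ∮_{|z|=R} p'(z)/p(z) dz equals exactly this count.

Number of zeros inside |z| < 3.23606797749979: 3.


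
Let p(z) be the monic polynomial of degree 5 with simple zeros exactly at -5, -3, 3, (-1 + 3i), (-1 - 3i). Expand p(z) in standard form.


The polynomial is p(z) = ∏_{α ∈ S} (z − α), where S = {-5, -3, 3, (-1 + 3i), (-1 - 3i)}.
Expanding the product yields: p(z) = z^5 + 7·z^4 + 11·z^3 -13·z^2 -180·z -450.
Note conjugate pairs combine to real quadratics: (z − (-1+3i))(z − (-1−3i)) = z² + 2z + 10.
The resulting polynomial has degree 5 and real coefficients as required.

p(z) = z^5 + 7·z^4 + 11·z^3 -13·z^2 -180·z -450.


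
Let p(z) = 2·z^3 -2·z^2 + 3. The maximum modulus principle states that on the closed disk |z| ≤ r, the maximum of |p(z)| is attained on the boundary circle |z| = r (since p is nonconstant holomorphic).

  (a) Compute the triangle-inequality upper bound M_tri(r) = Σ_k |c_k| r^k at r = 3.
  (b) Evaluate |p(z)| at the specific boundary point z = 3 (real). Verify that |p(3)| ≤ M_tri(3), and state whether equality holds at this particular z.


Coefficients: c_0 = 3, c_1 = 0, c_2 = -2, c_3 = 2. Radius r = 3.
Part (a). Triangle bound: M_tri(r) = Σ_k |c_k| r^k
  = |3|·3^0 + |0|·3^1 + |-2|·3^2 + |2|·3^3
  = 3 + 0 + 18 + 54 = 75.
This bounds M(r) := max_{|z|=r} |p(z)| from above; equality holds iff all terms c_k z^k can be made to align in phase at a single z on |z|=r.
Part (b). At z = 3 (real, on the circle |z| = r):
  p(3) = (3)·3^0 + (0)·3^1 + (-2)·3^2 + (2)·3^3 = 39.
  |p(3)| = 39.
Check: |p(3)| = 39 ≤ 75 = M_tri(3). ✓ Equality does not hold at z = 3 (the coefficients have mixed signs, so the terms do not all align in phase there).

M_tri(3) = 75; |p(3)| = 39; equality at z=3: no.


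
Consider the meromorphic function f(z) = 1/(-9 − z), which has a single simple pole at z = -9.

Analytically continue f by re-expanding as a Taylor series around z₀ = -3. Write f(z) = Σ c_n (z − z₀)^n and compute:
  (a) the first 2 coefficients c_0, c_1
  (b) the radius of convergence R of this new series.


Let w = z − z₀, so z = z₀ + w.
Then -9 − z = -9 − (z₀ + w) = (-9 − z₀) − w = -6 − w.
f(z) = 1/(-6 − w) = (1/(-6)) · 1/(1 − w/(-6)) = Σ_{n≥0} w^n / (-6)^(n+1).
So c_n = 1/(-6)^(n+1):
  c_0 = 1/(-6)^1 = -1/6.
  c_1 = 1/(-6)^2 = 1/36.
The series is valid for |w/d| < 1, i.e. |z − z₀| < |d|.
Radius of convergence: R = |-9 − z₀| = |-6| = 6 (distance from z₀ to the singularity z = -9).

c_0 = -1/6, c_1 = 1/36; R = 6.


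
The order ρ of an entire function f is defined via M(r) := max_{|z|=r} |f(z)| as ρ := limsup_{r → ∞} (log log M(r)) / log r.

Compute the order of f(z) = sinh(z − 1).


sinh(w) is a linear combination of e^{iw} and e^{−iw} (or e^w, e^{−w} in the hyperbolic case), so |sinh(w)| ≤ e^{|w|}. With w = z − 1, |w| ≤ 1|z| + 1 = 1r + 1 on |z| = r, giving M(r) ≤ e^{1r + 1}, so ρ ≤ 1. On a suitable ray (z = it for sin/cos; z = t for sinh/cosh, t real → ∞), |sinh(z − 1)| grows like e^{1|t|}/2, so ρ ≥ 1. Hence ρ = 1.
Therefore ρ = 1.

Order ρ = 1.


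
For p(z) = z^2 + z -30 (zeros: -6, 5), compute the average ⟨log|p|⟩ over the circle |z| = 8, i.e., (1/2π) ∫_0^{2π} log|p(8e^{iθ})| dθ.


Zeros: -6, 5; r = 8.
Inside |z| < r: -6, 5. Outside (|z| ≥ r): ∅.
p(0) = -30, so log|p(0)| = log(30) = 3.4012.
Apply Jensen: I(r) = log|p(0)| + Σ_k log(r/|z_k|), summed over zeros inside |z| < r.
  log(r/|z_k|) for z_k = -6: log(8/6) = 0.2877
  log(r/|z_k|) for z_k = 5: log(8/5) = 0.4700
Sum over inside zeros: 0.7577.
I(r) = log|p(0)| + (inside sum) = 3.4012 + 0.7577 = 4.1589.
Closed form (all zeros inside, monic): I(r) = n·log(r) = 2·log(8) = 4.1589. ✓

I(r) ≈ 4.1589.


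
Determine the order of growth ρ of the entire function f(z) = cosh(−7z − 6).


cosh(w) is a linear combination of e^{iw} and e^{−iw} (or e^w, e^{−w} in the hyperbolic case), so |cosh(w)| ≤ e^{|w|}. With w = −7z − 6, |w| ≤ 7|z| + 6 = 7r + 6 on |z| = r, giving M(r) ≤ e^{7r + 6}, so ρ ≤ 1. On a suitable ray (z = it for sin/cos; z = t for sinh/cosh, t real → ∞), |cosh(−7z − 6)| grows like e^{7|t|}/2, so ρ ≥ 1. Hence ρ = 1.
Therefore ρ = 1.

Order ρ = 1.


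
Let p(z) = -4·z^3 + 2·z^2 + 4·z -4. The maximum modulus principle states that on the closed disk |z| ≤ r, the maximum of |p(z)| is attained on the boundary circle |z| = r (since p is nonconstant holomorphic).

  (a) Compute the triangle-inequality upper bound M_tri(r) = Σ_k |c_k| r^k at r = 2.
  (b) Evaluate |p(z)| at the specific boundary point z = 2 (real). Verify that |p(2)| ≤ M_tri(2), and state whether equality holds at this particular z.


Coefficients: c_0 = -4, c_1 = 4, c_2 = 2, c_3 = -4. Radius r = 2.
Part (a). Triangle bound: M_tri(r) = Σ_k |c_k| r^k
  = |-4|·2^0 + |4|·2^1 + |2|·2^2 + |-4|·2^3
  = 4 + 8 + 8 + 32 = 52.
This bounds M(r) := max_{|z|=r} |p(z)| from above; equality holds iff all terms c_k z^k can be made to align in phase at a single z on |z|=r.
Part (b). At z = 2 (real, on the circle |z| = r):
  p(2) = (-4)·2^0 + (4)·2^1 + (2)·2^2 + (-4)·2^3 = -20.
  |p(2)| = 20.
Check: |p(2)| = 20 ≤ 52 = M_tri(2). ✓ Equality does not hold at z = 2 (the coefficients have mixed signs, so the terms do not all align in phase there).

M_tri(2) = 52; |p(2)| = 20; equality at z=2: no.


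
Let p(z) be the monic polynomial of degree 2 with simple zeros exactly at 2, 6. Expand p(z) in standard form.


The polynomial is p(z) = ∏_{α ∈ S} (z − α), where S = {2, 6}.
Expanding the product yields: p(z) = z^2 -8·z + 12.
The resulting polynomial has degree 2 and real coefficients as required.

p(z) = z^2 -8·z + 12.


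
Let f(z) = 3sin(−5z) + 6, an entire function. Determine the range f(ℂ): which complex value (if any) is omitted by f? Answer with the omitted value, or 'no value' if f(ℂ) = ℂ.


Little Picard bounds the complement of f(ℂ) to at most one point.
sin is entire and surjective onto ℂ: for every w ∈ ℂ, sin(ζ) = w has a solution ζ ∈ ℂ (e.g., via the complex inverse arcsin). With ζ = −5z this gives z = ζ/(-5). Then 3·sin(−5z) takes every value in 3·ℂ = ℂ, and adding 6 is a bijection of ℂ. So f is surjective and omits no value. (Note: only on the real line is sin bounded by [−1, 1].)

Omitted value: no value.


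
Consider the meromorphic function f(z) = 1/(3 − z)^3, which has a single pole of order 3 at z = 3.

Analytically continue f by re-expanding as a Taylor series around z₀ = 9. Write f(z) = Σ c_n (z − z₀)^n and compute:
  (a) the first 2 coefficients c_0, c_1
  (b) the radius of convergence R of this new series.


Let w = z − z₀, so z = z₀ + w.
Then 3 − z = 3 − (z₀ + w) = (3 − z₀) − w = -6 − w.
f(z) = 1/(-6 − w)^3 = (1/(-6)^3) · (1 − w/(-6))^{−3}.
By the binomial series (1−u)^{−3} = Σ_{n≥0} C(n+2, 2) u^n for |u|<1, with u = w/(-6):
  c_n = C(n+2, 2) / (-6)^(n+3).
  c_0 = 1/(-6)^3 = -1/216.
  c_1 = 3/(-6)^4 = 1/432.
The series is valid for |w/d| < 1, i.e. |z − z₀| < |d|.
Radius of convergence: R = |3 − z₀| = |-6| = 6 (distance from z₀ to the singularity z = 3).

c_0 = -1/216, c_1 = 1/432; R = 6.


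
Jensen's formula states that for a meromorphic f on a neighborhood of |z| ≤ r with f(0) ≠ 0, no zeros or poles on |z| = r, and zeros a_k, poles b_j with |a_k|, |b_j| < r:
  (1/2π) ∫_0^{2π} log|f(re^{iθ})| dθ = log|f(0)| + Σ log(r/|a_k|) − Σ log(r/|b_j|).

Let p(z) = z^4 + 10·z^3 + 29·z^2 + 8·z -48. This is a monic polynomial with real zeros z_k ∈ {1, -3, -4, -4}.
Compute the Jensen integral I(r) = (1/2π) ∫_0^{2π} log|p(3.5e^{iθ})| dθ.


Zeros: -4, -4, -3, 1; r = 3.5.
Inside |z| < r: -3, 1. Outside (|z| ≥ r): -4, -4.
p(0) = -48, so log|p(0)| = log(48) = 3.8712.
Apply Jensen: I(r) = log|p(0)| + Σ_k log(r/|z_k|), summed over zeros inside |z| < r.
  log(r/|z_k|) for z_k = 1: log(3.5/1) = 1.2528
  log(r/|z_k|) for z_k = -3: log(3.5/3) = 0.1542
  Outside zeros (-4, -4) contribute nothing to the Jensen sum.
Sum over inside zeros: 1.4069.
I(r) = log|p(0)| + (inside sum) = 3.8712 + 1.4069 = 5.2781.
Note: since some zeros are outside |z| ≤ r, the simplified n·log(r) form does NOT apply — only the inside zeros contribute.

I(r) ≈ 5.2781.


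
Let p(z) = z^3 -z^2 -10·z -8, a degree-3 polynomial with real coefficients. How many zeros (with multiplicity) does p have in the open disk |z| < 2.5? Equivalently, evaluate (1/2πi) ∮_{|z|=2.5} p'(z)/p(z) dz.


The zeros of p are: 4, -2, -1.
Their magnitudes are: 4, 2, 1.
Zeros with |z| < R = 2.5: -2, -1.
Count = 2.
By the argument principle, (1/2πi) ∮_{|z|=R} p'(z)/p(z) dz equals exactly this count.

Number of zeros inside |z| < 2.5: 2.


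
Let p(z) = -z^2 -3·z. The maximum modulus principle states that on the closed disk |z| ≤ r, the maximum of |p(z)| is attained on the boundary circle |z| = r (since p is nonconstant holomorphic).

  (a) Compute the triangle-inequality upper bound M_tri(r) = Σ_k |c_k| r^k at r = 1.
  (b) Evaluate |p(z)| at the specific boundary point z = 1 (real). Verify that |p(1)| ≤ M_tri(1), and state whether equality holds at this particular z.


Coefficients: c_0 = 0, c_1 = -3, c_2 = -1. Radius r = 1.
Part (a). Triangle bound: M_tri(r) = Σ_k |c_k| r^k
  = |0|·1^0 + |-3|·1^1 + |-1|·1^2
  = 0 + 3 + 1 = 4.
This bounds M(r) := max_{|z|=r} |p(z)| from above; equality holds iff all terms c_k z^k can be made to align in phase at a single z on |z|=r.
Part (b). At z = 1 (real, on the circle |z| = r):
  p(1) = (0)·1^0 + (-3)·1^1 + (-1)·1^2 = -4.
  |p(1)| = 4.
Since all nonzero coefficients share the same sign, |p(1)| = 4 = M_tri(1); the triangle bound is attained at z = 1, so in fact M(r) = 4.

M_tri(1) = 4; |p(1)| = 4; equality at z=1: yes.


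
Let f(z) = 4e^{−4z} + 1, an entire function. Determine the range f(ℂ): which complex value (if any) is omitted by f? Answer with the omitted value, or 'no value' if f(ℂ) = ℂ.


Little Picard bounds the complement of f(ℂ) to at most one point.
e^{−4z} is never zero on ℂ, so 4·e^{−4z} takes every value in ℂ ∖ {0}. Adding 1 shifts the range to ℂ ∖ {1}. Thus f omits exactly the value 1.

Omitted value: 1.


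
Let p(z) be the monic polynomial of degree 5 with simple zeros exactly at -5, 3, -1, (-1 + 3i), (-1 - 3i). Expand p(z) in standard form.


The polynomial is p(z) = ∏_{α ∈ S} (z − α), where S = {-5, 3, -1, (-1 + 3i), (-1 - 3i)}.
Expanding the product yields: p(z) = z^5 + 5·z^4 + 3·z^3 -11·z^2 -160·z -150.
Note conjugate pairs combine to real quadratics: (z − (-1+3i))(z − (-1−3i)) = z² + 2z + 10.
The resulting polynomial has degree 5 and real coefficients as required.

p(z) = z^5 + 5·z^4 + 3·z^3 -11·z^2 -160·z -150.


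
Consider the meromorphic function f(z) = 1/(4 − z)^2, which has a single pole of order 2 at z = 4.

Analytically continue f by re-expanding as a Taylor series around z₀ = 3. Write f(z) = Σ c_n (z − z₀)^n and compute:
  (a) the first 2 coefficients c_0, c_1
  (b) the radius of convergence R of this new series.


Let w = z − z₀, so z = z₀ + w.
Then 4 − z = 4 − (z₀ + w) = (4 − z₀) − w = 1 − w.
f(z) = 1/(1 − w)^2 = (1/(1)^2) · (1 − w/(1))^{−2}.
By the binomial series (1−u)^{−2} = Σ_{n≥0} C(n+1, 1) u^n for |u|<1, with u = w/(1):
  c_n = C(n+1, 1) / (1)^(n+2).
  c_0 = 1/(1)^2 = 1.
  c_1 = 2/(1)^3 = 2.
The series is valid for |w/d| < 1, i.e. |z − z₀| < |d|.
Radius of convergence: R = |4 − z₀| = |1| = 1 (distance from z₀ to the singularity z = 4).

c_0 = 1, c_1 = 2; R = 1.


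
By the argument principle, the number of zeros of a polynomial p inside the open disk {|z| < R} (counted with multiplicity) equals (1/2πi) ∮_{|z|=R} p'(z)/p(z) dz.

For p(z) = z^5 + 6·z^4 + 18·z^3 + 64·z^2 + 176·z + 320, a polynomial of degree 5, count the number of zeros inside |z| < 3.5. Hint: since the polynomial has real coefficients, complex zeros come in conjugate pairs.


The zeros of p are: (1 + 3i), (1 - 3i), -4, (-2 + 2i), (-2 - 2i).
Their magnitudes are: 3.162, 3.162, 4, 2.828, 2.828.
Zeros with |z| < R = 3.5: (1 + 3i), (1 - 3i), (-2 + 2i), (-2 - 2i).
Count = 4.
By the argument principle, (1/2πi) ∮_{|z|=R} p'(z)/p(z) dz equals exactly this count.

Number of zeros inside |z| < 3.5: 4.


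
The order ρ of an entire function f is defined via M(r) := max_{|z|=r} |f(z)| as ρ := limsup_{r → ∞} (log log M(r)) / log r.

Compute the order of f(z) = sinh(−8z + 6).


sinh(w) is a linear combination of e^{iw} and e^{−iw} (or e^w, e^{−w} in the hyperbolic case), so |sinh(w)| ≤ e^{|w|}. With w = −8z + 6, |w| ≤ 8|z| + 6 = 8r + 6 on |z| = r, giving M(r) ≤ e^{8r + 6}, so ρ ≤ 1. On a suitable ray (z = it for sin/cos; z = t for sinh/cosh, t real → ∞), |sinh(−8z + 6)| grows like e^{8|t|}/2, so ρ ≥ 1. Hence ρ = 1.
Therefore ρ = 1.

Order ρ = 1.


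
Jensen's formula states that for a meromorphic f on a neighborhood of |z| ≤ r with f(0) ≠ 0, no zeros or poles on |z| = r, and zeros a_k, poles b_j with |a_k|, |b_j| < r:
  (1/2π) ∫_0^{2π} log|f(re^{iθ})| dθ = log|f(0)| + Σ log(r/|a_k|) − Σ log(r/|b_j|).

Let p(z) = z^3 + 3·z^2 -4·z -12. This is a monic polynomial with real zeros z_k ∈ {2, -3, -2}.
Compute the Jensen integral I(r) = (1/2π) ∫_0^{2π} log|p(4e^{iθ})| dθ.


Zeros: -3, -2, 2; r = 4.
Inside |z| < r: -3, -2, 2. Outside (|z| ≥ r): ∅.
p(0) = -12, so log|p(0)| = log(12) = 2.4849.
Apply Jensen: I(r) = log|p(0)| + Σ_k log(r/|z_k|), summed over zeros inside |z| < r.
  log(r/|z_k|) for z_k = 2: log(4/2) = 0.6931
  log(r/|z_k|) for z_k = -3: log(4/3) = 0.2877
  log(r/|z_k|) for z_k = -2: log(4/2) = 0.6931
Sum over inside zeros: 1.6740.
I(r) = log|p(0)| + (inside sum) = 2.4849 + 1.6740 = 4.1589.
Closed form (all zeros inside, monic): I(r) = n·log(r) = 3·log(4) = 4.1589. ✓

I(r) ≈ 4.1589.


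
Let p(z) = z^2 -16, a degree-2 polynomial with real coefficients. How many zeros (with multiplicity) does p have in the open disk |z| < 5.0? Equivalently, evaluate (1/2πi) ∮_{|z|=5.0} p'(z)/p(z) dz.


The zeros of p are: -4, 4.
Their magnitudes are: 4, 4.
Zeros with |z| < R = 5.0: -4, 4.
Count = 2.
By the argument principle, (1/2πi) ∮_{|z|=R} p'(z)/p(z) dz equals exactly this count.

Number of zeros inside |z| < 5.0: 2.


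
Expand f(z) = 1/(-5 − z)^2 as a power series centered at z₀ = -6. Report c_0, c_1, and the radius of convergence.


Let w = z − z₀, so z = z₀ + w.
Then -5 − z = -5 − (z₀ + w) = (-5 − z₀) − w = 1 − w.
f(z) = 1/(1 − w)^2 = (1/(1)^2) · (1 − w/(1))^{−2}.
By the binomial series (1−u)^{−2} = Σ_{n≥0} C(n+1, 1) u^n for |u|<1, with u = w/(1):
  c_n = C(n+1, 1) / (1)^(n+2).
  c_0 = 1/(1)^2 = 1.
  c_1 = 2/(1)^3 = 2.
The series is valid for |w/d| < 1, i.e. |z − z₀| < |d|.
Radius of convergence: R = |-5 − z₀| = |1| = 1 (distance from z₀ to the singularity z = -5).

c_0 = 1, c_1 = 2; R = 1.


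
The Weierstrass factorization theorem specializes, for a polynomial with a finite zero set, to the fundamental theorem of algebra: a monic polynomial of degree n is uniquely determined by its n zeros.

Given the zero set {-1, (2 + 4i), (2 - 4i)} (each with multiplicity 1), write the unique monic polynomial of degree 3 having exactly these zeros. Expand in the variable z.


The polynomial is p(z) = ∏_{α ∈ S} (z − α), where S = {-1, (2 + 4i), (2 - 4i)}.
Expanding the product yields: p(z) = z^3 -3·z^2 + 16·z + 20.
Note conjugate pairs combine to real quadratics: (z − (2+4i))(z − (2−4i)) = z² − 4z + 20.
The resulting polynomial has degree 3 and real coefficients as required.

p(z) = z^3 -3·z^2 + 16·z + 20.


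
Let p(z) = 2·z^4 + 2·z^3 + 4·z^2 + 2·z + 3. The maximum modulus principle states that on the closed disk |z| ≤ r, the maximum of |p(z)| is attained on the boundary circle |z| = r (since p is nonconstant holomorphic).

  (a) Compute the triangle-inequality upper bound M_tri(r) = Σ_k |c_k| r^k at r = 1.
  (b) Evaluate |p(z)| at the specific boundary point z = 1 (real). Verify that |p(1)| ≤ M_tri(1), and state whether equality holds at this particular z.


Coefficients: c_0 = 3, c_1 = 2, c_2 = 4, c_3 = 2, c_4 = 2. Radius r = 1.
Part (a). Triangle bound: M_tri(r) = Σ_k |c_k| r^k
  = |3|·1^0 + |2|·1^1 + |4|·1^2 + |2|·1^3 + |2|·1^4
  = 3 + 2 + 4 + 2 + 2 = 13.
This bounds M(r) := max_{|z|=r} |p(z)| from above; equality holds iff all terms c_k z^k can be made to align in phase at a single z on |z|=r.
Part (b). At z = 1 (real, on the circle |z| = r):
  p(1) = (3)·1^0 + (2)·1^1 + (4)·1^2 + (2)·1^3 + (2)·1^4 = 13.
  |p(1)| = 13.
Since all nonzero coefficients share the same sign, |p(1)| = 13 = M_tri(1); the triangle bound is attained at z = 1, so in fact M(r) = 13.

M_tri(1) = 13; |p(1)| = 13; equality at z=1: yes.


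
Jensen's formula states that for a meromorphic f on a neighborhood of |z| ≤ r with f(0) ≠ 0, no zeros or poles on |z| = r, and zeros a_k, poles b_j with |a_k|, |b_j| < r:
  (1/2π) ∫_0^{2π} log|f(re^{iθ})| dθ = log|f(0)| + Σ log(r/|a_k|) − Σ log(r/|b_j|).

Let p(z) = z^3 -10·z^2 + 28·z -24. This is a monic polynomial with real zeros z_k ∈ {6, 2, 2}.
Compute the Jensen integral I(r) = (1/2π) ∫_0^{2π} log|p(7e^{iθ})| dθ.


Zeros: 2, 2, 6; r = 7.
Inside |z| < r: 2, 2, 6. Outside (|z| ≥ r): ∅.
p(0) = -24, so log|p(0)| = log(24) = 3.1781.
Apply Jensen: I(r) = log|p(0)| + Σ_k log(r/|z_k|), summed over zeros inside |z| < r.
  log(r/|z_k|) for z_k = 6: log(7/6) = 0.1542
  log(r/|z_k|) for z_k = 2: log(7/2) = 1.2528
  log(r/|z_k|) for z_k = 2: log(7/2) = 1.2528
Sum over inside zeros: 2.6597.
I(r) = log|p(0)| + (inside sum) = 3.1781 + 2.6597 = 5.8377.
Closed form (all zeros inside, monic): I(r) = n·log(r) = 3·log(7) = 5.8377. ✓

I(r) ≈ 5.8377.


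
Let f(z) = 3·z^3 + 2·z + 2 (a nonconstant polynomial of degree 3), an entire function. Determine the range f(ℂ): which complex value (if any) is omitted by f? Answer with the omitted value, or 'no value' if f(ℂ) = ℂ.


Little Picard bounds the complement of f(ℂ) to at most one point.
For every w ∈ ℂ, the equation p(z) − w = 0 is a nonconstant polynomial in z and hence has at least one root by the fundamental theorem of algebra. So p is surjective onto ℂ, omitting no value.

Omitted value: no value.


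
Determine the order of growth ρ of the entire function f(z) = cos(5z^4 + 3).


Write cos(w) = (e^{iw} ± e^{−iw})/(2 or 2i), so |cos(w)| ≤ e^{|w|}. With w = 5z^4 + 3, |w| ≤ 5r^4 + 3 on |z|=r, giving M(r) ≤ e^{5r^4 + 3} and ρ ≤ 4. For the lower bound, choose z on |z|=r with 5z^4 purely imaginary of modulus 5r^4; then |cos(5z^4 + 3)| grows like e^{5r^4}/2, so ρ ≥ 4. Hence ρ = 4.
Therefore ρ = 4.

Order ρ = 4.


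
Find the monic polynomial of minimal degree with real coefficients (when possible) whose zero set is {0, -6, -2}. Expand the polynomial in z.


The polynomial is p(z) = ∏_{α ∈ S} (z − α), where S = {0, -6, -2}.
Expanding the product yields: p(z) = z^3 + 8·z^2 + 12·z.
The resulting polynomial has degree 3 and real coefficients as required.

p(z) = z^3 + 8·z^2 + 12·z.


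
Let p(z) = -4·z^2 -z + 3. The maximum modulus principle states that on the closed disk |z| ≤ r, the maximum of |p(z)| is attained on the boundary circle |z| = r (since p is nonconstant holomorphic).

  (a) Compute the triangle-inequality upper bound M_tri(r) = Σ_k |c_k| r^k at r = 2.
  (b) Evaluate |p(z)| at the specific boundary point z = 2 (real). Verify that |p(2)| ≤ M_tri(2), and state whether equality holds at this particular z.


Coefficients: c_0 = 3, c_1 = -1, c_2 = -4. Radius r = 2.
Part (a). Triangle bound: M_tri(r) = Σ_k |c_k| r^k
  = |3|·2^0 + |-1|·2^1 + |-4|·2^2
  = 3 + 2 + 16 = 21.
This bounds M(r) := max_{|z|=r} |p(z)| from above; equality holds iff all terms c_k z^k can be made to align in phase at a single z on |z|=r.
Part (b). At z = 2 (real, on the circle |z| = r):
  p(2) = (3)·2^0 + (-1)·2^1 + (-4)·2^2 = -15.
  |p(2)| = 15.
Check: |p(2)| = 15 ≤ 21 = M_tri(2). ✓ Equality does not hold at z = 2 (the coefficients have mixed signs, so the terms do not all align in phase there).

M_tri(2) = 21; |p(2)| = 15; equality at z=2: no.
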